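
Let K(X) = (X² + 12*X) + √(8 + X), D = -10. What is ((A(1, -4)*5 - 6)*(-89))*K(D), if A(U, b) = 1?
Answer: -1780 + 89*I*√2 ≈ -1780.0 + 125.86*I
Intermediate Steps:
K(X) = X² + √(8 + X) + 12*X
((A(1, -4)*5 - 6)*(-89))*K(D) = ((1*5 - 6)*(-89))*((-10)² + √(8 - 10) + 12*(-10)) = ((5 - 6)*(-89))*(100 + √(-2) - 120) = (-1*(-89))*(100 + I*√2 - 120) = 89*(-20 + I*√2) = -1780 + 89*I*√2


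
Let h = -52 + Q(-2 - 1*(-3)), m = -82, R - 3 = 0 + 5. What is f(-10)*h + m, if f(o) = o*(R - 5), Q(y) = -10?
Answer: 1778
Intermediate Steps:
R = 8 (R = 3 + (0 + 5) = 3 + 5 = 8)
f(o) = 3*o (f(o) = o*(8 - 5) = o*3 = 3*o)
h = -62 (h = -52 - 10 = -62)
f(-10)*h + m = (3*(-10))*(-62) - 82 = -30*(-62) - 82 = 1860 - 82 = 1778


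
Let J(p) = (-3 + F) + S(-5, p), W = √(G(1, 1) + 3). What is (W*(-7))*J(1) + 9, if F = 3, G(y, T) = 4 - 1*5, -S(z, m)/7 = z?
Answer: 9 - 245*√2 ≈ -337.48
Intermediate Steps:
S(z, m) = -7*z
G(y, T) = -1 (G(y, T) = 4 - 5 = -1)
W = √2 (W = √(-1 + 3) = √2 ≈ 1.4142)
J(p) = 35 (J(p) = (-3 + 3) - 7*(-5) = 0 + 35 = 35)
(W*(-7))*J(1) + 9 = (√2*(-7))*35 + 9 = -7*√2*35 + 9 = -245*√2 + 9 = 9 - 245*√2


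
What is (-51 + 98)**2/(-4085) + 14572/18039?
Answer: 19678469/73689315 ≈ 0.26705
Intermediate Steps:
(-51 + 98)**2/(-4085) + 14572/18039 = 47**2*(-1/4085) + 14572*(1/18039) = 2209*(-1/4085) + 14572/18039 = -2209/4085 + 14572/18039 = 19678469/73689315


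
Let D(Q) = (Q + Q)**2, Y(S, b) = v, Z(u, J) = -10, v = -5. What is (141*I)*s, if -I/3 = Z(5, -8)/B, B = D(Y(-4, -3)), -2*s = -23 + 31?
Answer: -846/5 ≈ -169.20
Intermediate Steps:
Y(S, b) = -5
s = -4 (s = -(-23 + 31)/2 = -1/2*8 = -4)
D(Q) = 4*Q**2 (D(Q) = (2*Q)**2 = 4*Q**2)
B = 100 (B = 4*(-5)**2 = 4*25 = 100)
I = 3/10 (I = -(-30)/100 = -3*(-1/10) = 3/10 ≈ 0.30000)
(141*I)*s = (141*(3/10))*(-4) = (423/10)*(-4) = -846/5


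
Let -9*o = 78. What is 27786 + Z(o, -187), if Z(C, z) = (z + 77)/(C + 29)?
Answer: 1694616/61 ≈ 27781.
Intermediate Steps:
o = -26/3 (o = -1/9*78 = -26/3 ≈ -8.6667)
Z(C, z) = (77 + z)/(29 + C)
27786 + Z(o, -187) = 27786 + (77 - 187)/(29 - 26/3) = 27786 - 110/(61/3) = 27786 + (3/61)*(-110) = 27786 - 330/61 = 1694616/61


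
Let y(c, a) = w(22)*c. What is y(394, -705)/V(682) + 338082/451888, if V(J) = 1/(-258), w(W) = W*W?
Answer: -11116347023151/225944 ≈ -4.9200e+7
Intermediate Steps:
w(W) = W²
V(J) = -1/258
y(c, a) = 484*c (y(c, a) = 22²*c = 484*c)
y(394, -705)/V(682) + 338082/451888 = (484*394)/(-1/258) + 338082/451888 = 190696*(-258) + 338082*(1/451888) = -49199568 + 169041/225944 = -11116347023151/225944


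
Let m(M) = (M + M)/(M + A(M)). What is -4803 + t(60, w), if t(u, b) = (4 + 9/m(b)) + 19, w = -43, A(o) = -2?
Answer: -410675/86 ≈ -4775.3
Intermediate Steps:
m(M) = 2*M/(-2 + M) (m(M) = (M + M)/(M - 2) = (2*M)/(-2 + M) = 2*M/(-2 + M))
t(u, b) = 23 + 9*(-2 + b)/(2*b) (t(u, b) = (4 + 9/((2*b/(-2 + b)))) + 19 = (4 + 9*((-2 + b)/(2*b))) + 19 = (4 + 9*(-2 + b)/(2*b)) + 19 = 23 + 9*(-2 + b)/(2*b))
-4803 + t(60, w) = -4803 + (55/2 - 9/(-43)) = -4803 + (55/2 - 9*(-1/43)) = -4803 + (55/2 + 9/43) = -4803 + 2383/86 = -410675/86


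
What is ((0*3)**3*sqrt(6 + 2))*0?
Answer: 0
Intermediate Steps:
((0*3)**3*sqrt(6 + 2))*0 = (0**3*sqrt(8))*0 = (0*(2*sqrt(2)))*0 = 0*0 = 0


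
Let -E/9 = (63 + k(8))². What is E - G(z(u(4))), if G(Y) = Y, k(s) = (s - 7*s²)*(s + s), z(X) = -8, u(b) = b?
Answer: -438106753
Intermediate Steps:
k(s) = 2*s*(s - 7*s²) (k(s) = (s - 7*s²)*(2*s) = 2*s*(s - 7*s²))
E = -438106761 (E = -9*(63 + 8²*(2 - 14*8))² = -9*(63 + 64*(2 - 112))² = -9*(63 + 64*(-110))² = -9*(63 - 7040)² = -9*(-6977)² = -9*48678529 = -438106761)
E - G(z(u(4))) = -438106761 - 1*(-8) = -438106761 + 8 = -438106753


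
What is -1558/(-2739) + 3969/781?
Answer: 1098899/194469 ≈ 5.6508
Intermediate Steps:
-1558/(-2739) + 3969/781 = -1558*(-1/2739) + 3969*(1/781) = 1558/2739 + 3969/781 = 1098899/194469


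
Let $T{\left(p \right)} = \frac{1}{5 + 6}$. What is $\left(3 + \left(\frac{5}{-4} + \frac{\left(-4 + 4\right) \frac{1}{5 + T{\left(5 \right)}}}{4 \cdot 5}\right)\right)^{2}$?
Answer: $\frac{49}{16} \approx 3.0625$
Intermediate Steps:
$T{\left(p \right)} = \frac{1}{11}$
$\left(3 + \left(\frac{5}{-4} + \frac{\left(-4 + 4\right) \frac{1}{5 + T{\left(5 \right)}}}{4 \cdot 5}\right)\right)^{2} = \left(3 + \left(\frac{5}{-4} + \frac{\left(-4 + 4\right) \frac{1}{5 + \frac{1}{11}}}{4 \cdot 5}\right)\right)^{2} = \left(3 + \left(5 \left(- \frac{1}{4}\right) + \frac{0 \frac{1}{\frac{56}{11}}}{20}\right)\right)^{2} = \left(3 - \left(\frac{5}{4} - 0 \cdot \frac{11}{56} \cdot \frac{1}{20}\right)\right)^{2} = \left(3 + \left(- \frac{5}{4} + 0 \cdot \frac{1}{20}\right)\right)^{2} = \left(3 + \left(- \frac{5}{4} + 0\right)\right)^{2} = \left(3 - \frac{5}{4}\right)^{2} = \left(\frac{7}{4}\right)^{2} = \frac{49}{16}$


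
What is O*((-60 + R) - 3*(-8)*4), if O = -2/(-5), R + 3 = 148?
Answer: 362/5 ≈ 72.400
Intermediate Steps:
R = 145 (R = -3 + 148 = 145)
O = ⅖ (O = -2*(-⅕) = ⅖ ≈ 0.40000)
O*((-60 + R) - 3*(-8)*4) = 2*((-60 + 145) - 3*(-8)*4)/5 = 2*(85 + 24*4)/5 = 2*(85 + 96)/5 = (⅖)*181 = 362/5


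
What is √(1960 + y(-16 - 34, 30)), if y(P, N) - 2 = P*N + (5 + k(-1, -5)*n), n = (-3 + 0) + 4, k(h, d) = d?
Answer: √462 ≈ 21.494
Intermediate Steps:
n = 1 (n = -3 + 4 = 1)
y(P, N) = 2 + N*P (y(P, N) = 2 + (P*N + (5 - 5*1)) = 2 + (N*P + (5 - 5)) = 2 + (N*P + 0) = 2 + N*P)
√(1960 + y(-16 - 34, 30)) = √(1960 + (2 + 30*(-16 - 34))) = √(1960 + (2 + 30*(-50))) = √(1960 + (2 - 1500)) = √(1960 - 1498) = √462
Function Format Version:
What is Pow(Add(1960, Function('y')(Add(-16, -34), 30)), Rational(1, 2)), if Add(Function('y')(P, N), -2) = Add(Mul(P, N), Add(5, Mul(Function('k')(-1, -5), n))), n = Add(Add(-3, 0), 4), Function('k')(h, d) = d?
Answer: Pow(462, Rational(1, 2)) ≈ 21.494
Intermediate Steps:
n = 1 (n = Add(-3, 4) = 1)
Function('y')(P, N) = Add(2, Mul(N, P)) (Function('y')(P, N) = Add(2, Add(Mul(P, N), Add(5, Mul(-5, 1)))) = Add(2, Add(Mul(N, P), Add(5, -5))) = Add(2, Add(Mul(N, P), 0)) = Add(2, Mul(N, P)))
Pow(Add(1960, Function('y')(Add(-16, -34), 30)), Rational(1, 2)) = Pow(Add(1960, Add(2, Mul(30, Add(-16, -34)))), Rational(1, 2)) = Pow(Add(1960, Add(2, Mul(30, -50))), Rational(1, 2)) = Pow(Add(1960, Add(2, -1500)), Rational(1, 2)) = Pow(Add(1960, -1498), Rational(1, 2)) = Pow(462, Rational(1, 2))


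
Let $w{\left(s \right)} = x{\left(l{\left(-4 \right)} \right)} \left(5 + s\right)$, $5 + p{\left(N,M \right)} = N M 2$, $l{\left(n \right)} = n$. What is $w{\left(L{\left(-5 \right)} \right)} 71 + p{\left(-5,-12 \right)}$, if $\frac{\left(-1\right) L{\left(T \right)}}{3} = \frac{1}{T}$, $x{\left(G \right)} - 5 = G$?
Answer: $\frac{2563}{5} \approx 512.6$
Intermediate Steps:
$p{\left(N,M \right)} = -5 + 2 M N$ ($p{\left(N,M \right)} = -5 + N M 2 = -5 + M N 2 = -5 + 2 M N$)
$x{\left(G \right)} = 5 + G$
$L{\left(T \right)} = - \frac{3}{T}$
$w{\left(s \right)} = 5 + s$ ($w{\left(s \right)} = \left(5 - 4\right) \left(5 + s\right) = 1 \left(5 + s\right) = 5 + s$)
$w{\left(L{\left(-5 \right)} \right)} 71 + p{\left(-5,-12 \right)} = \left(5 - \frac{3}{-5}\right) 71 - \left(5 + 24 \left(-5\right)\right) = \left(5 - - \frac{3}{5}\right) 71 + \left(-5 + 120\right) = \left(5 + \frac{3}{5}\right) 71 + 115 = \frac{28}{5} \cdot 71 + 115 = \frac{1988}{5} + 115 = \frac{2563}{5}$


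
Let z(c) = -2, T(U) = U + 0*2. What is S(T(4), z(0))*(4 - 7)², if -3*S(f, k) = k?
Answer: 6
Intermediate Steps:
T(U) = U (T(U) = U + 0 = U)
S(f, k) = -k/3
S(T(4), z(0))*(4 - 7)² = (-⅓*(-2))*(4 - 7)² = (⅔)*(-3)² = (⅔)*9 = 6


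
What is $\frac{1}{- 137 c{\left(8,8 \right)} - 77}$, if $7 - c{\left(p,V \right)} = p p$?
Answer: $\frac{1}{7732} \approx 0.00012933$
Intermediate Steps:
$c{\left(p,V \right)} = 7 - p^{2}$ ($c{\left(p,V \right)} = 7 - p p = 7 - p^{2}$)
$\frac{1}{- 137 c{\left(8,8 \right)} - 77} = \frac{1}{- 137 \left(7 - 8^{2}\right) - 77} = \frac{1}{- 137 \left(7 - 64\right) - 77} = \frac{1}{\left(-137\right) \left(-57\right) - 77} = \frac{1}{7809 - 77} = \frac{1}{7732}$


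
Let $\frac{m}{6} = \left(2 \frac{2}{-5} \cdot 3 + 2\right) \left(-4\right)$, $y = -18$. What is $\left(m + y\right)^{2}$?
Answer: $\frac{1764}{25} \approx 70.56$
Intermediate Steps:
$m = \frac{48}{5}$ ($m = 6 \left(2 \frac{2}{-5} \cdot 3 + 2\right) \left(-4\right) = 6 \left(2 \cdot 2 \left(- \frac{1}{5}\right) 3 + 2\right) \left(-4\right) = 6 \left(2 \left(- \frac{2}{5}\right) 3 + 2\right) \left(-4\right) = 6 \left(\left(- \frac{4}{5}\right) 3 + 2\right) \left(-4\right) = 6 \left(- \frac{12}{5} + 2\right) \left(-4\right) = 6 \left(\left(- \frac{2}{5}\right) \left(-4\right)\right) = 6 \cdot \frac{8}{5} = \frac{48}{5} \approx 9.6$)
$\left(m + y\right)^{2} = \left(\frac{48}{5} - 18\right)^{2} = \left(- \frac{42}{5}\right)^{2} = \frac{1764}{25}$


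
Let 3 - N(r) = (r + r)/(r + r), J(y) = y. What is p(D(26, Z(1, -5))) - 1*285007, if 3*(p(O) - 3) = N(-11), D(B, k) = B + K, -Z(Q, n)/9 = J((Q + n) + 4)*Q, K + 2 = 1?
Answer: -855010/3 ≈ -2.8500e+5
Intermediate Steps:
K = -1 (K = -2 + 1 = -1)
Z(Q, n) = -9*Q*(4 + Q + n) (Z(Q, n) = -9*((Q + n) + 4)*Q = -9*(4 + Q + n)*Q = -9*Q*(4 + Q + n))
N(r) = 2 (N(r) = 3 - (r + r)/(r + r) = 3 - 2*r/(2*r) = 3 - 2*r*1/(2*r) = 3 - 1*1 = 3 - 1 = 2)
D(B, k) = -1 + B (D(B, k) = B - 1 = -1 + B)
p(O) = 11/3 (p(O) = 3 + (1/3)*2 = 3 + 2/3 = 11/3)
p(D(26, Z(1, -5))) - 1*285007 = 11/3 - 1*285007 = 11/3 - 285007 = -855010/3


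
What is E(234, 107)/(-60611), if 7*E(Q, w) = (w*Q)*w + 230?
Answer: -2679296/424277 ≈ -6.3150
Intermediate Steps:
E(Q, w) = 230/7 + Q*w²/7 (E(Q, w) = ((w*Q)*w + 230)/7 = ((Q*w)*w + 230)/7 = (Q*w² + 230)/7 = (230 + Q*w²)/7 = 230/7 + Q*w²/7)
E(234, 107)/(-60611) = (230/7 + (⅐)*234*107²)/(-60611) = (230/7 + (⅐)*234*11449)*(-1/60611) = (230/7 + 2679066/7)*(-1/60611) = (2679296/7)*(-1/60611) = -2679296/424277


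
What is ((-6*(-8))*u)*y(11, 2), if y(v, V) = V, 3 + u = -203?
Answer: -19776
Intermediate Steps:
u = -206 (u = -3 - 203 = -206)
((-6*(-8))*u)*y(11, 2) = (-6*(-8)*(-206))*2 = (48*(-206))*2 = -9888*2 = -19776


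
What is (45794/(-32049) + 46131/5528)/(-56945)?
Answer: -1225303187/10088767526040 ≈ -0.00012145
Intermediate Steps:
(45794/(-32049) + 46131/5528)/(-56945) = (45794*(-1/32049) + 46131*(1/5528))*(-1/56945) = (-45794/32049 + 46131/5528)*(-1/56945) = (1225303187/177166872)*(-1/56945) = -1225303187/10088767526040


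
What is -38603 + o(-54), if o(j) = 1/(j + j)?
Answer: -4169125/108 ≈ -38603.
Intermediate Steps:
o(j) = 1/(2*j)
-38603 + o(-54) = -38603 + (½)/(-54) = -38603 + (½)*(-1/54) = -38603 - 1/108 = -4169125/108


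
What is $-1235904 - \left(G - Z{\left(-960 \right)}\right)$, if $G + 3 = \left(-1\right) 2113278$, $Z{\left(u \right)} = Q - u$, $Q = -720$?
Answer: $877617$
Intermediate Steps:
$Z{\left(u \right)} = -720 - u$
$G = -2113281$ ($G = -3 - 2113278 = -2113281$)
$-1235904 - \left(G - Z{\left(-960 \right)}\right) = -1235904 - \left(-2113281 - \left(-720 - -960\right)\right) = -1235904 - \left(-2113281 - \left(-720 + 960\right)\right) = -1235904 - \left(-2113281 - 240\right) = -1235904 - -2113521 = -1235904 + 2113521 = 877617$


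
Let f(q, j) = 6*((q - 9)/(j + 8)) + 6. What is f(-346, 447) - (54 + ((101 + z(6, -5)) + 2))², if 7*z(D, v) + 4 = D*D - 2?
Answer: -16569493/637 ≈ -26012.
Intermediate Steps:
f(q, j) = 6 + 6*(-9 + q)/(8 + j) (f(q, j) = 6*((-9 + q)/(8 + j)) + 6 = 6*(-9 + q)/(8 + j) + 6 = 6 + 6*(-9 + q)/(8 + j))
z(D, v) = -6/7 + D²/7 (z(D, v) = -4/7 + (D*D - 2)/7 = -4/7 + (D² - 2)/7 = -4/7 + (-2 + D²)/7 = -4/7 + (-2/7 + D²/7) = -6/7 + D²/7)
f(-346, 447) - (54 + ((101 + z(6, -5)) + 2))² = 6*(-1 + 447 - 346)/(8 + 447) - (54 + ((101 + (-6/7 + (⅐)*6²)) + 2))² = 6*100/455 - (54 + ((101 + (-6/7 + (⅐)*36)) + 2))² = 6*(1/455)*100 - (54 + ((101 + (-6/7 + 36/7)) + 2))² = 120/91 - (54 + ((101 + 30/7) + 2))² = 120/91 - (54 + (737/7 + 2))² = 120/91 - (54 + 751/7)² = 120/91 - (1129/7)² = 120/91 - 1*1274641/49 = 120/91 - 1274641/49 = -16569493/637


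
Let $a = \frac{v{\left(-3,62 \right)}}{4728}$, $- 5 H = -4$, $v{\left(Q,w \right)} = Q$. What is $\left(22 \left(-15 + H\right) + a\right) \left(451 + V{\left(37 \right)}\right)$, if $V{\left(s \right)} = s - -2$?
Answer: $- \frac{120624133}{788} \approx -1.5308 \cdot 10^{5}$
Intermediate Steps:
$H = \frac{4}{5}$ ($H = \left(- \frac{1}{5}\right) \left(-4\right) = \frac{4}{5} \approx 0.8$)
$a = - \frac{1}{1576}$ ($a = - \frac{3}{4728} = \left(-3\right) \frac{1}{4728} = - \frac{1}{1576} \approx -0.00063452$)
$V{\left(s \right)} = 2 + s$ ($V{\left(s \right)} = s + 2 = 2 + s$)
$\left(22 \left(-15 + H\right) + a\right) \left(451 + V{\left(37 \right)}\right) = \left(22 \left(-15 + \frac{4}{5}\right) - \frac{1}{1576}\right) \left(451 + \left(2 + 37\right)\right) = \left(22 \left(- \frac{71}{5}\right) - \frac{1}{1576}\right) \left(451 + 39\right) = \left(- \frac{1562}{5} - \frac{1}{1576}\right) 490 = \left(- \frac{2461717}{7880}\right) 490 = - \frac{120624133}{788}$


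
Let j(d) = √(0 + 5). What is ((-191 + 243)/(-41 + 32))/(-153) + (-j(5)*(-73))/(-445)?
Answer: 52/1377 - 73*√5/445 ≈ -0.32905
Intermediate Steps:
j(d) = √5
((-191 + 243)/(-41 + 32))/(-153) + (-j(5)*(-73))/(-445) = ((-191 + 243)/(-41 + 32))/(-153) + (-√5*(-73))/(-445) = (52/(-9))*(-1/153) + (73*√5)*(-1/445) = (52*(-⅑))*(-1/153) - 73*√5/445 = -52/9*(-1/153) - 73*√5/445 = 52/1377 - 73*√5/445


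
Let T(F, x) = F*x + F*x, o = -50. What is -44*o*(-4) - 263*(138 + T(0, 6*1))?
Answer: -45094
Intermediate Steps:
T(F, x) = 2*F*x
-44*o*(-4) - 263*(138 + T(0, 6*1)) = -44*(-50)*(-4) - 263*(138 + 2*0*(6*1)) = 2200*(-4) - 263*(138 + 2*0*6) = -8800 - 263*(138 + 0) = -8800 - 263*138 = -8800 - 1*36294 = -8800 - 36294 = -45094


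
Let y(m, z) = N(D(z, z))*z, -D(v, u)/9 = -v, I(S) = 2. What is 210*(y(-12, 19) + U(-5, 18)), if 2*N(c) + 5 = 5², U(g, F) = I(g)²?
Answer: 40740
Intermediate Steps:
U(g, F) = 4 (U(g, F) = 2² = 4)
D(v, u) = 9*v (D(v, u) = -(-9)*v = 9*v)
N(c) = 10 (N(c) = -5/2 + (½)*5² = -5/2 + (½)*25 = -5/2 + 25/2 = 10)
y(m, z) = 10*z
210*(y(-12, 19) + U(-5, 18)) = 210*(10*19 + 4) = 210*(190 + 4) = 210*194 = 40740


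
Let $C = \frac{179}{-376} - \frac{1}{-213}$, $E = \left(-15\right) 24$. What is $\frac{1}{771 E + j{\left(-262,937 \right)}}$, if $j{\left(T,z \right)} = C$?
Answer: $- \frac{80088}{22229263031} \approx -3.6028 \cdot 10^{-6}$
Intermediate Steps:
$E = -360$
$C = - \frac{37751}{80088}$ ($C = 179 \left(- \frac{1}{376}\right) - - \frac{1}{213} = - \frac{179}{376} + \frac{1}{213} = - \frac{37751}{80088} \approx -0.47137$)
$j{\left(T,z \right)} = - \frac{37751}{80088}$
$\frac{1}{771 E + j{\left(-262,937 \right)}} = \frac{1}{771 \left(-360\right) - \frac{37751}{80088}} = \frac{1}{-277560 - \frac{37751}{80088}} = \frac{1}{- \frac{22229263031}{80088}} = - \frac{80088}{22229263031}$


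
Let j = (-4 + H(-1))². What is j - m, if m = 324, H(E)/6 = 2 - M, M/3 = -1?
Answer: 352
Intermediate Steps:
M = -3 (M = 3*(-1) = -3)
H(E) = 30 (H(E) = 6*(2 - 1*(-3)) = 6*(2 + 3) = 6*5 = 30)
j = 676 (j = (-4 + 30)² = 26² = 676)
j - m = 676 - 1*324 = 676 - 324 = 352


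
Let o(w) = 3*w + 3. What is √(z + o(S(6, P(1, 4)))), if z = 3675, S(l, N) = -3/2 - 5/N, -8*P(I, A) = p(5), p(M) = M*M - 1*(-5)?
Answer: √14710/2 ≈ 60.642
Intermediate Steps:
p(M) = 5 + M² (p(M) = M² + 5 = 5 + M²)
P(I, A) = -15/4 (P(I, A) = -(5 + 5²)/8 = -(5 + 25)/8 = -⅛*30 = -15/4)
S(l, N) = -3/2 - 5/N (S(l, N) = -3*½ - 5/N = -3/2 - 5/N)
o(w) = 3 + 3*w
√(z + o(S(6, P(1, 4)))) = √(3675 + (3 + 3*(-3/2 - 5/(-15/4)))) = √(3675 + (3 + 3*(-3/2 - 5*(-4/15)))) = √(3675 + (3 + 3*(-3/2 + 4/3))) = √(3675 + (3 + 3*(-⅙))) = √(3675 + (3 - ½)) = √(3675 + 5/2) = √(7355/2) = √14710/2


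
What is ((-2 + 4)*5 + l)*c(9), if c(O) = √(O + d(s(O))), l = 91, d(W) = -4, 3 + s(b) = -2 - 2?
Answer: 101*√5 ≈ 225.84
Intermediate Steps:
s(b) = -7 (s(b) = -3 + (-2 - 2) = -3 - 4 = -7)
c(O) = √(-4 + O) (c(O) = √(O - 4) = √(-4 + O))
((-2 + 4)*5 + l)*c(9) = ((-2 + 4)*5 + 91)*√(-4 + 9) = (2*5 + 91)*√5 = (10 + 91)*√5 = 101*√5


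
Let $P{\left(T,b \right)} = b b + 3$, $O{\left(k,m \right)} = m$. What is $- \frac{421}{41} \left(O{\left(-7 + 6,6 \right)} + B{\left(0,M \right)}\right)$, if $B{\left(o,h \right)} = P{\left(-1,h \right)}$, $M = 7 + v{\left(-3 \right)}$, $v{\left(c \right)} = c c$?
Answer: $- \frac{111565}{41} \approx -2721.1$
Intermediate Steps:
$v{\left(c \right)} = c^{2}$
$P{\left(T,b \right)} = 3 + b^{2}$ ($P{\left(T,b \right)} = b^{2} + 3 = 3 + b^{2}$)
$M = 16$ ($M = 7 + \left(-3\right)^{2} = 7 + 9 = 16$)
$B{\left(o,h \right)} = 3 + h^{2}$
$- \frac{421}{41} \left(O{\left(-7 + 6,6 \right)} + B{\left(0,M \right)}\right) = - \frac{421}{41} \left(6 + \left(3 + 16^{2}\right)\right) = \left(-421\right) \frac{1}{41} \left(6 + \left(3 + 256\right)\right) = - \frac{421 \left(6 + 259\right)}{41} = \left(- \frac{421}{41}\right) 265 = - \frac{111565}{41}$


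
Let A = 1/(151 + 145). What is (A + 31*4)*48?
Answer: 220230/37 ≈ 5952.2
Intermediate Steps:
A = 1/296 ≈ 0.0033784
(A + 31*4)*48 = (1/296 + 31*4)*48 = (1/296 + 124)*48 = (36705/296)*48 = 220230/37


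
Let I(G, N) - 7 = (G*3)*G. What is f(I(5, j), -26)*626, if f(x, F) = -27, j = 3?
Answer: -16902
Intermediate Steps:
I(G, N) = 7 + 3*G² (I(G, N) = 7 + (G*3)*G = 7 + (3*G)*G = 7 + 3*G²)
f(I(5, j), -26)*626 = -27*626 = -16902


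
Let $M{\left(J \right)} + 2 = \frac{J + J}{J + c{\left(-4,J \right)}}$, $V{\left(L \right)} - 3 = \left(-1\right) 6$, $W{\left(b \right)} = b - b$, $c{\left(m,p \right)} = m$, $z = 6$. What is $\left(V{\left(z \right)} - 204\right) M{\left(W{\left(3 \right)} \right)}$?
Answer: $414$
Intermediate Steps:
$W{\left(b \right)} = 0$
$V{\left(L \right)} = -3$ ($V{\left(L \right)} = 3 - 6 = -3$)
$M{\left(J \right)} = -2 + \frac{2 J}{-4 + J}$ ($M{\left(J \right)} = -2 + \frac{J + J}{J - 4} = -2 + \frac{2 J}{-4 + J}$)
$\left(V{\left(z \right)} - 204\right) M{\left(W{\left(3 \right)} \right)} = \left(-3 - 204\right) \frac{8}{-4 + 0} = - 207 \frac{8}{-4} = - 207 \cdot 8 \left(- \frac{1}{4}\right) = \left(-207\right) \left(-2\right) = 414$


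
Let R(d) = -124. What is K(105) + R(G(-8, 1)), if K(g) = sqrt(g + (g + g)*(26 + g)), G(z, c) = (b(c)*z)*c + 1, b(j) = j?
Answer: -124 + sqrt(27615) ≈ 42.178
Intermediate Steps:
G(z, c) = 1 + z*c**2 (G(z, c) = (c*z)*c + 1 = z*c**2 + 1 = 1 + z*c**2)
K(g) = sqrt(g + 2*g*(26 + g)) (K(g) = sqrt(g + (2*g)*(26 + g)) = sqrt(g + 2*g*(26 + g)))
K(105) + R(G(-8, 1)) = sqrt(105*(53 + 2*105)) - 124 = sqrt(105*(53 + 210)) - 124 = sqrt(105*263) - 124 = sqrt(27615) - 124 = -124 + sqrt(27615)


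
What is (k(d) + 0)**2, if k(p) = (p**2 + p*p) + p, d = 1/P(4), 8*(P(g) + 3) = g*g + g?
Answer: 36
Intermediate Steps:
P(g) = -3 + g/8 + g**2/8 (P(g) = -3 + (g*g + g)/8 = -3 + (g**2 + g)/8 = -3 + (g + g**2)/8 = -3 + (g/8 + g**2/8) = -3 + g/8 + g**2/8)
d = -2 (d = 1/(-3 + (1/8)*4 + (1/8)*4**2) = 1/(-3 + 1/2 + (1/8)*16) = 1/(-3 + 1/2 + 2) = 1/(-1/2) = -2)
k(p) = p + 2*p**2 (k(p) = (p**2 + p**2) + p = 2*p**2 + p = p + 2*p**2)
(k(d) + 0)**2 = (-2*(1 + 2*(-2)) + 0)**2 = (-2*(1 - 4) + 0)**2 = (-2*(-3) + 0)**2 = (6 + 0)**2 = 6**2 = 36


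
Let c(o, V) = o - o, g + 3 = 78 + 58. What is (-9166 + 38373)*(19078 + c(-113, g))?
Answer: 557211146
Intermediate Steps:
g = 133 (g = -3 + (78 + 58) = -3 + 136 = 133)
c(o, V) = 0
(-9166 + 38373)*(19078 + c(-113, g)) = (-9166 + 38373)*(19078 + 0) = 29207*19078 = 557211146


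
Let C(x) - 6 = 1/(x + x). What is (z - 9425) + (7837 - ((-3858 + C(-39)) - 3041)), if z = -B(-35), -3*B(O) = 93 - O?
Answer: 417119/78 ≈ 5347.7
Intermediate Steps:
C(x) = 6 + 1/(2*x) (C(x) = 6 + 1/(x + x) = 6 + 1/(2*x))
B(O) = -31 + O/3 (B(O) = -(93 - O)/3 = -31 + O/3)
z = 128/3 (z = -(-31 + (1/3)*(-35)) = -(-31 - 35/3) = -1*(-128/3) = 128/3 ≈ 42.667)
(z - 9425) + (7837 - ((-3858 + C(-39)) - 3041)) = (128/3 - 9425) + (7837 - ((-3858 + (6 + (1/2)/(-39))) - 3041)) = -28147/3 + (7837 - ((-3858 + (6 + (1/2)*(-1/39))) - 3041)) = -28147/3 + (7837 - ((-3858 + (6 - 1/78)) - 3041)) = -28147/3 + (7837 - ((-3858 + 467/78) - 3041)) = -28147/3 + (7837 - (-300457/78 - 3041)) = -28147/3 + (7837 - 1*(-537655/78)) = -28147/3 + (7837 + 537655/78) = -28147/3 + 1148941/78 = 417119/78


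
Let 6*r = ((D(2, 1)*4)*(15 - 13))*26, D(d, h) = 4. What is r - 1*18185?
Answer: -54139/3 ≈ -18046.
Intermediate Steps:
r = 416/3 (r = (((4*4)*(15 - 13))*26)/6 = ((16*2)*26)/6 = (32*26)/6 = (⅙)*832 = 416/3 ≈ 138.67)
r - 1*18185 = 416/3 - 1*18185 = 416/3 - 18185 = -54139/3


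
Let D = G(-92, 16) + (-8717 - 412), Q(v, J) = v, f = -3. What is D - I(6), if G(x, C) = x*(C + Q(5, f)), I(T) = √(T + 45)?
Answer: -11061 - √51 ≈ -11068.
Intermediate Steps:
I(T) = √(45 + T)
G(x, C) = x*(5 + C) (G(x, C) = x*(C + 5) = x*(5 + C))
D = -11061 (D = -92*(5 + 16) + (-8717 - 412) = -92*21 - 9129 = -1932 - 9129 = -11061)
D - I(6) = -11061 - √(45 + 6) = -11061 - √51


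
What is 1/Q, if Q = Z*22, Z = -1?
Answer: -1/22 ≈ -0.045455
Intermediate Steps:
Q = -22 (Q = -1*22 = -22)
1/Q = 1/(-22) = -1/22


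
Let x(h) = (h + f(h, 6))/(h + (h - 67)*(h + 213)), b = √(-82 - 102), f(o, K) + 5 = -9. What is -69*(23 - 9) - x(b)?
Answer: -4197631136/4345369 + 506*I*√46/4345369 ≈ -966.0 + 0.00078977*I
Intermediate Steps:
f(o, K) = -14 (f(o, K) = -5 - 9 = -14)
b = 2*I*√46 (b = √(-184) = 2*I*√46 ≈ 13.565*I)
x(h) = (-14 + h)/(h + (-67 + h)*(213 + h)) (x(h) = (h - 14)/(h + (h - 67)*(h + 213)) = (-14 + h)/(h + (-67 + h)*(213 + h)))
-69*(23 - 9) - x(b) = -69*(23 - 9) - (-14 + 2*I*√46)/(-14271 + (2*I*√46)² + 147*(2*I*√46)) = -69*14 - (-14 + 2*I*√46)/(-14271 - 184 + 294*I*√46) = -966 - (-14 + 2*I*√46)/(-14455 + 294*I*√46)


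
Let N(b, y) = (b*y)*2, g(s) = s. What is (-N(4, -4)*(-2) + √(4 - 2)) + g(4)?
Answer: -60 + √2 ≈ -58.586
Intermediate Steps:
N(b, y) = 2*b*y
(-N(4, -4)*(-2) + √(4 - 2)) + g(4) = (-2*4*(-4)*(-2) + √(4 - 2)) + 4 = (-(-32)*(-2) + √2) + 4 = (-1*64 + √2) + 4 = (-64 + √2) + 4 = -60 + √2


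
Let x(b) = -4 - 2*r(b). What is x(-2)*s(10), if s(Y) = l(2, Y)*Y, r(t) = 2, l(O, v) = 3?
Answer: -240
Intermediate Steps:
s(Y) = 3*Y
x(b) = -8 (x(b) = -4 - 2*2 = -4 - 4 = -8)
x(-2)*s(10) = -24*10 = -8*30 = -240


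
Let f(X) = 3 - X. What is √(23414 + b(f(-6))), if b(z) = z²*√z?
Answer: √23657 ≈ 153.81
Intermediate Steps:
b(z) = z^(5/2)
√(23414 + b(f(-6))) = √(23414 + (3 - 1*(-6))^(5/2)) = √(23414 + (3 + 6)^(5/2)) = √(23414 + 9^(5/2)) = √(23414 + 243) = √23657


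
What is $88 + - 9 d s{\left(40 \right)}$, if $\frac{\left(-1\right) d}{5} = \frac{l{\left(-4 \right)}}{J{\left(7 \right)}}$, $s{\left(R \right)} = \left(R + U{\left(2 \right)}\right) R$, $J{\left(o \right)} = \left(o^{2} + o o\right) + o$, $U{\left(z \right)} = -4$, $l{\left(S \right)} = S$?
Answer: $- \frac{16664}{7} \approx -2380.6$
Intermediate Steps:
$J{\left(o \right)} = o + 2 o^{2}$ ($J{\left(o \right)} = \left(o^{2} + o^{2}\right) + o = 2 o^{2} + o = o + 2 o^{2}$)
$s{\left(R \right)} = R \left(-4 + R\right)$ ($s{\left(R \right)} = \left(R - 4\right) R = \left(-4 + R\right) R = R \left(-4 + R\right)$)
$d = \frac{4}{21}$ ($d = - 5 \left(- \frac{4}{7 \left(1 + 2 \cdot 7\right)}\right) = - 5 \left(- \frac{4}{7 \left(1 + 14\right)}\right) = - 5 \left(- \frac{4}{7 \cdot 15}\right) = - 5 \left(- \frac{4}{105}\right) = - 5 \left(\left(-4\right) \frac{1}{105}\right) = \left(-5\right) \left(- \frac{4}{105}\right) = \frac{4}{21} \approx 0.19048$)
$88 + - 9 d s{\left(40 \right)} = 88 + \left(-9\right) \frac{4}{21} \cdot 40 \left(-4 + 40\right) = 88 - \frac{12 \cdot 40 \cdot 36}{7} = 88 - \frac{17280}{7} = - \frac{16664}{7}$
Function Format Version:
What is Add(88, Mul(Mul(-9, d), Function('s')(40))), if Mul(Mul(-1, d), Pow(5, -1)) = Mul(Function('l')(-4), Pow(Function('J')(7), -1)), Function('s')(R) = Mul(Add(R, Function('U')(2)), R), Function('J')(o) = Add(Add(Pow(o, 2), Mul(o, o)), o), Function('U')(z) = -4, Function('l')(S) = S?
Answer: Rational(-16664, 7) ≈ -2380.6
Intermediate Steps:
Function('J')(o) = Add(o, Mul(2, Pow(o, 2))) (Function('J')(o) = Add(Add(Pow(o, 2), Pow(o, 2)), o) = Add(Mul(2, Pow(o, 2)), o) = Add(o, Mul(2, Pow(o, 2))))
Function('s')(R) = Mul(R, Add(-4, R)) (Function('s')(R) = Mul(Add(R, -4), R) = Mul(Add(-4, R), R) = Mul(R, Add(-4, R)))
d = Rational(4, 21) (d = Mul(-5, Mul(-4, Pow(Mul(7, Add(1, Mul(2, 7))), -1))) = Mul(-5, Mul(-4, Pow(Mul(7, Add(1, 14)), -1))) = Mul(-5, Mul(-4, Pow(Mul(7, 15), -1))) = Mul(-5, Mul(-4, Pow(105, -1))) = Mul(-5, Mul(-4, Rational(1, 105))) = Mul(-5, Rational(-4, 105)) = Rational(4, 21) ≈ 0.19048)
Add(88, Mul(Mul(-9, d), Function('s')(40))) = Add(88, Mul(Mul(-9, Rational(4, 21)), Mul(40, Add(-4, 40)))) = Add(88, Mul(Rational(-12, 7), Mul(40, 36))) = Add(88, Mul(Rational(-12, 7), 1440)) = Add(88, Rational(-17280, 7)) = Rational(-16664, 7)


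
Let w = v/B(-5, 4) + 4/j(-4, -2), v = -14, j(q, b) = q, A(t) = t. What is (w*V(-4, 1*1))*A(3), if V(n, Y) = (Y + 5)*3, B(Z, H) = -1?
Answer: 702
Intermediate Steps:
V(n, Y) = 15 + 3*Y (V(n, Y) = (5 + Y)*3 = 15 + 3*Y)
w = 13 (w = -14/(-1) + 4/(-4) = -14*(-1) + 4*(-¼) = 14 - 1 = 13)
(w*V(-4, 1*1))*A(3) = (13*(15 + 3*(1*1)))*3 = (13*(15 + 3*1))*3 = (13*(15 + 3))*3 = (13*18)*3 = 234*3 = 702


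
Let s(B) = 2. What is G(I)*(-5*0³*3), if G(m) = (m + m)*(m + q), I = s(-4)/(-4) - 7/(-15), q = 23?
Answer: 0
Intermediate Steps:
I = -1/30 (I = 2/(-4) - 7/(-15) = 2*(-¼) - 7*(-1/15) = -½ + 7/15 = -1/30 ≈ -0.033333)
G(m) = 2*m*(23 + m) (G(m) = (m + m)*(m + 23) = (2*m)*(23 + m) = 2*m*(23 + m))
G(I)*(-5*0³*3) = (2*(-1/30)*(23 - 1/30))*(-5*0³*3) = (2*(-1/30)*(689/30))*(-5*0*3) = -0*3 = -689/450*0 = 0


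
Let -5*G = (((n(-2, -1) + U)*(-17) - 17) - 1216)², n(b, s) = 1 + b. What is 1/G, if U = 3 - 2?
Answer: -5/1520289 ≈ -3.2888e-6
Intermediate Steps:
U = 1
G = -1520289/5 (G = -((((1 - 2) + 1)*(-17) - 17) - 1216)²/5 = -(((-1 + 1)*(-17) - 17) - 1216)²/5 = -((0*(-17) - 17) - 1216)²/5 = -((0 - 17) - 1216)²/5 = -(-17 - 1216)²/5 = -⅕*(-1233)² = -⅕*1520289 = -1520289/5 ≈ -3.0406e+5)
1/G = 1/(-1520289/5) = -5/1520289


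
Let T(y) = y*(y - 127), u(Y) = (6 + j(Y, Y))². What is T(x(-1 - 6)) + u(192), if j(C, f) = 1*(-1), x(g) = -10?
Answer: 1395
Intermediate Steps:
j(C, f) = -1
u(Y) = 25 (u(Y) = (6 - 1)² = 5² = 25)
T(y) = y*(-127 + y)
T(x(-1 - 6)) + u(192) = -10*(-127 - 10) + 25 = -10*(-137) + 25 = 1370 + 25 = 1395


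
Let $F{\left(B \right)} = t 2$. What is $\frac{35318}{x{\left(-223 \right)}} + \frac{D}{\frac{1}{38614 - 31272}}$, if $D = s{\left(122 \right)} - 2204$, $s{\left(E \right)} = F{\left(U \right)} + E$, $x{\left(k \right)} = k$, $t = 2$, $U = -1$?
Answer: $- \frac{3402274066}{223} \approx -1.5257 \cdot 10^{7}$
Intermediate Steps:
$F{\left(B \right)} = 4$ ($F{\left(B \right)} = 2 \cdot 2 = 4$)
$s{\left(E \right)} = 4 + E$
$D = -2078$ ($D = \left(4 + 122\right) - 2204 = 126 - 2204 = -2078$)
$\frac{35318}{x{\left(-223 \right)}} + \frac{D}{\frac{1}{38614 - 31272}} = \frac{35318}{-223} - \frac{2078}{\frac{1}{38614 - 31272}} = 35318 \left(- \frac{1}{223}\right) - \frac{2078}{\frac{1}{7342}} = - \frac{35318}{223} - 2078 \frac{1}{\frac{1}{7342}} = - \frac{35318}{223} - 15256676 = - \frac{3402274066}{223}$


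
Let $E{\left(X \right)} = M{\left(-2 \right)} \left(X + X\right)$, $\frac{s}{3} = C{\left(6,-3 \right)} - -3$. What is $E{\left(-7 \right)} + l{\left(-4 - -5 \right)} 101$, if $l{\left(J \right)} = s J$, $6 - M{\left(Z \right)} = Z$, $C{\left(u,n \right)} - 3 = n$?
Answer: $797$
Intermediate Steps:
$C{\left(u,n \right)} = 3 + n$
$M{\left(Z \right)} = 6 - Z$
$s = 9$ ($s = 3 \left(\left(3 - 3\right) - -3\right) = 3 \left(0 + 3\right) = 3 \cdot 3 = 9$)
$E{\left(X \right)} = 16 X$ ($E{\left(X \right)} = \left(6 - -2\right) \left(X + X\right) = \left(6 + 2\right) 2 X = 8 \cdot 2 X = 16 X$)
$l{\left(J \right)} = 9 J$
$E{\left(-7 \right)} + l{\left(-4 - -5 \right)} 101 = 16 \left(-7\right) + 9 \left(-4 - -5\right) 101 = -112 + 9 \left(-4 + 5\right) 101 = -112 + 9 \cdot 1 \cdot 101 = -112 + 9 \cdot 101 = -112 + 909 = 797$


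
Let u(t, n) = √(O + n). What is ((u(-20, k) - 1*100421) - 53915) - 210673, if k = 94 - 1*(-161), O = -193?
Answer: -365009 + √62 ≈ -3.6500e+5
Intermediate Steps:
k = 255 (k = 94 + 161 = 255)
u(t, n) = √(-193 + n)
((u(-20, k) - 1*100421) - 53915) - 210673 = ((√(-193 + 255) - 1*100421) - 53915) - 210673 = ((√62 - 100421) - 53915) - 210673 = ((-100421 + √62) - 53915) - 210673 = (-154336 + √62) - 210673 = -365009 + √62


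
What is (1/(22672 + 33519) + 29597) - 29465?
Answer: 7417213/56191 ≈ 132.00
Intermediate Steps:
(1/(22672 + 33519) + 29597) - 29465 = (1/56191 + 29597) - 29465 = 1663085028/56191 - 29465 = 7417213/56191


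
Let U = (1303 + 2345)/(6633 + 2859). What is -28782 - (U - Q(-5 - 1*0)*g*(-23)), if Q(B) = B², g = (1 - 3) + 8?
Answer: -25495816/791 ≈ -32232.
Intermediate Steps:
g = 6 (g = -2 + 8 = 6)
U = 304/791 (U = 3648/9492 = 3648*(1/9492) = 304/791 ≈ 0.38432)
-28782 - (U - Q(-5 - 1*0)*g*(-23)) = -28782 - (304/791 - (-5 - 1*0)²*6*(-23)) = -28782 - (304/791 - (-5 + 0)²*6*(-23)) = -28782 - (304/791 - (-5)²*6*(-23)) = -28782 - (304/791 - 25*6*(-23)) = -28782 - (304/791 - 150*(-23)) = -28782 - (304/791 - 1*(-3450)) = -28782 - (304/791 + 3450) = -28782 - 1*2729254/791 = -28782 - 2729254/791 = -25495816/791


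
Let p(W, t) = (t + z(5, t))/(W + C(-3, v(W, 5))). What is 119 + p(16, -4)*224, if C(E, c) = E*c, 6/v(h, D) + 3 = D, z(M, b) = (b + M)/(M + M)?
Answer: -29/5 ≈ -5.8000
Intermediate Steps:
z(M, b) = (M + b)/(2*M) (z(M, b) = (M + b)/((2*M)) = (M + b)*(1/(2*M)) = (M + b)/(2*M))
v(h, D) = 6/(-3 + D)
p(W, t) = (½ + 11*t/10)/(-9 + W) (p(W, t) = (t + (½)*(5 + t)/5)/(W - 18/(-3 + 5)) = (t + (½)*(⅕)*(5 + t))/(W - 18/2) = (t + (½ + t/10))/(W - 18/2) = (½ + 11*t/10)/(W - 3*3) = (½ + 11*t/10)/(W - 9) = (½ + 11*t/10)/(-9 + W))
119 + p(16, -4)*224 = 119 + ((5 + 11*(-4))/(10*(-9 + 16)))*224 = 119 + ((⅒)*(5 - 44)/7)*224 = 119 + ((⅒)*(⅐)*(-39))*224 = 119 - 39/70*224 = 119 - 624/5 = -29/5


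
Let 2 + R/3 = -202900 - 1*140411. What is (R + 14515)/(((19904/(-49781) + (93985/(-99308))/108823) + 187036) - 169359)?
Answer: -546280842082905053696/9509710249699409887 ≈ -57.445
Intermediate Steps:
R = -1029939 (R = -6 + 3*(-202900 - 1*140411) = -6 + 3*(-202900 - 140411) = -6 + 3*(-343311) = -6 - 1029933 = -1029939)
(R + 14515)/(((19904/(-49781) + (93985/(-99308))/108823) + 187036) - 169359) = (-1029939 + 14515)/(((19904/(-49781) + (93985/(-99308))/108823) + 187036) - 169359) = -1015424/(((19904*(-1/49781) + (93985*(-1/99308))*(1/108823)) + 187036) - 169359) = -1015424/(((-19904/49781 - 93985/99308*1/108823) + 187036) - 169359) = -1015424/(((-19904/49781 - 93985/10806994484) + 187036) - 169359) = -1015424/((-215107096876821/537982992408004 + 187036) - 169359) = -1015424/(100621971860926559323/537982992408004 - 169359) = -1015424/9509710249699409887/537982992408004 = -1015424*537982992408004/9509710249699409887 = -546280842082905053696/9509710249699409887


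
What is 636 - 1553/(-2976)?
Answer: 1894289/2976 ≈ 636.52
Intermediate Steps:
636 - 1553/(-2976) = 636 - 1553*(-1/2976) = 636 + 1553/2976 = 1894289/2976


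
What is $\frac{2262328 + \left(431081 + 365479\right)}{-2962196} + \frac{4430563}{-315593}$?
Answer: $- \frac{3522389909233}{233712080557} \approx -15.071$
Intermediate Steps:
$\frac{2262328 + \left(431081 + 365479\right)}{-2962196} + \frac{4430563}{-315593} = \left(2262328 + 796560\right) \left(- \frac{1}{2962196}\right) + 4430563 \left(- \frac{1}{315593}\right) = 3058888 \left(- \frac{1}{2962196}\right) - \frac{4430563}{315593} = - \frac{764722}{740549} - \frac{4430563}{315593} = - \frac{3522389909233}{233712080557}$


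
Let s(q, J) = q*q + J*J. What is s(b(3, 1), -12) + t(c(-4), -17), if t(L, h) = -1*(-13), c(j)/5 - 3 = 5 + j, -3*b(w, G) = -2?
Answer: 1417/9 ≈ 157.44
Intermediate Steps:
b(w, G) = 2/3 (b(w, G) = -1/3*(-2) = 2/3)
c(j) = 40 + 5*j (c(j) = 15 + 5*(5 + j) = 15 + (25 + 5*j) = 40 + 5*j)
s(q, J) = J**2 + q**2 (s(q, J) = q**2 + J**2 = J**2 + q**2)
t(L, h) = 13
s(b(3, 1), -12) + t(c(-4), -17) = ((-12)**2 + (2/3)**2) + 13 = (144 + 4/9) + 13 = 1300/9 + 13 = 1417/9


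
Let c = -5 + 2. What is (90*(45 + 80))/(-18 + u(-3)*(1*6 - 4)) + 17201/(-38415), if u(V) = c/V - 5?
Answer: -16639076/38415 ≈ -433.14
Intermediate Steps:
c = -3
u(V) = -5 - 3/V (u(V) = -3/V - 5 = -5 - 3/V)
(90*(45 + 80))/(-18 + u(-3)*(1*6 - 4)) + 17201/(-38415) = (90*(45 + 80))/(-18 + (-5 - 3/(-3))*(1*6 - 4)) + 17201/(-38415) = (90*125)/(-18 + (-5 - 3*(-⅓))*(6 - 4)) + 17201*(-1/38415) = 11250/(-18 + (-5 + 1)*2) - 17201/38415 = 11250/(-18 - 4*2) - 17201/38415 = 11250/(-18 - 8) - 17201/38415 = 11250/(-26) - 17201/38415 = 11250*(-1/26) - 17201/38415 = -5625/13 - 17201/38415 = -16639076/38415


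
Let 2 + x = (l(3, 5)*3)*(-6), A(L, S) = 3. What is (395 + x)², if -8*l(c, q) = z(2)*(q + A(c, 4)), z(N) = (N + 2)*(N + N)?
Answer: 463761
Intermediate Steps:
z(N) = 2*N*(2 + N) (z(N) = (2 + N)*(2*N) = 2*N*(2 + N))
l(c, q) = -6 - 2*q (l(c, q) = -2*2*(2 + 2)*(q + 3)/8 = -2*2*4*(3 + q)/8 = -2*(3 + q) = -(48 + 16*q)/8 = -6 - 2*q)
x = 286 (x = -2 + ((-6 - 2*5)*3)*(-6) = -2 + ((-6 - 10)*3)*(-6) = -2 - 16*3*(-6) = -2 - 48*(-6) = -2 + 288 = 286)
(395 + x)² = (395 + 286)² = 681² = 463761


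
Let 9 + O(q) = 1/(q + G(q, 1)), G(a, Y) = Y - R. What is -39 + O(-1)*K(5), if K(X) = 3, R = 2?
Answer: -135/2 ≈ -67.500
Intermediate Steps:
G(a, Y) = -2 + Y (G(a, Y) = Y - 1*2 = Y - 2 = -2 + Y)
O(q) = -9 + 1/(-1 + q) (O(q) = -9 + 1/(q + (-2 + 1)) = -9 + 1/(q - 1) = -9 + 1/(-1 + q))
-39 + O(-1)*K(5) = -39 + ((10 - 9*(-1))/(-1 - 1))*3 = -39 + ((10 + 9)/(-2))*3 = -39 - ½*19*3 = -39 - 19/2*3 = -39 - 57/2 = -135/2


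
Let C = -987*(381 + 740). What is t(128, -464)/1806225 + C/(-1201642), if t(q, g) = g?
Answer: 1997898546187/2170435821450 ≈ 0.92051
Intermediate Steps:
C = -1106427 (C = -987*1121 = -1106427)
t(128, -464)/1806225 + C/(-1201642) = -464/1806225 - 1106427/(-1201642) = -464*1/1806225 - 1106427*(-1/1201642) = -464/1806225 + 1106427/1201642 = 1997898546187/2170435821450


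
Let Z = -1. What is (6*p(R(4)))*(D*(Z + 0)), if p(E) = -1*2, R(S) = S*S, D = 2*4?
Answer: 96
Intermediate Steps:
D = 8
R(S) = S**2
p(E) = -2
(6*p(R(4)))*(D*(Z + 0)) = (6*(-2))*(8*(-1 + 0)) = -96*(-1) = -12*(-8) = 96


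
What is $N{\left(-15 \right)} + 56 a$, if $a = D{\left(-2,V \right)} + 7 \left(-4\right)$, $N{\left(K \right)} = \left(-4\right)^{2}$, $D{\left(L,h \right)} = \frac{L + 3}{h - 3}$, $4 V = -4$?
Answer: $-1566$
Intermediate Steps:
$V = -1$ ($V = \frac{1}{4} \left(-4\right) = -1$)
$D{\left(L,h \right)} = \frac{3 + L}{-3 + h}$
$N{\left(K \right)} = 16$
$a = - \frac{113}{4}$ ($a = \frac{3 - 2}{-3 - 1} + 7 \left(-4\right) = \frac{1}{-4} \cdot 1 - 28 = \left(- \frac{1}{4}\right) 1 - 28 = - \frac{1}{4} - 28 = - \frac{113}{4} \approx -28.25$)
$N{\left(-15 \right)} + 56 a = 16 + 56 \left(- \frac{113}{4}\right) = 16 - 1582 = -1566$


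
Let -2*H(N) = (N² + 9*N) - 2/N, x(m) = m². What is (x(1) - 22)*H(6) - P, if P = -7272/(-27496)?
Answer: 6470053/6874 ≈ 941.24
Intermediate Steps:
P = 909/3437 (P = -7272*(-1/27496) = 909/3437 ≈ 0.26447)
H(N) = 1/N - 9*N/2 - N²/2 (H(N) = -((N² + 9*N) - 2/N)/2 = -(N² - 2/N + 9*N)/2 = 1/N - 9*N/2 - N²/2)
(x(1) - 22)*H(6) - P = (1² - 22)*((½)*(2 - 1*6²*(9 + 6))/6) - 1*909/3437 = (1 - 22)*((½)*(⅙)*(2 - 1*36*15)) - 909/3437 = -21*(2 - 540)/(2*6) - 909/3437 = -21*(-538)/(2*6) - 909/3437 = -21*(-269/6) - 909/3437 = 1883/2 - 909/3437 = 6470053/6874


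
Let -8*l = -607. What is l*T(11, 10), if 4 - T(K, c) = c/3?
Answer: 607/12 ≈ 50.583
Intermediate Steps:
T(K, c) = 4 - c/3
l = 607/8 (l = -⅛*(-607) = 607/8 ≈ 75.875)
l*T(11, 10) = 607*(4 - ⅓*10)/8 = 607*(4 - 10/3)/8 = (607/8)*(⅔) = 607/12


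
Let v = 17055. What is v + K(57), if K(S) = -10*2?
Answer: 17035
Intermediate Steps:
K(S) = -20
v + K(57) = 17055 - 20 = 17035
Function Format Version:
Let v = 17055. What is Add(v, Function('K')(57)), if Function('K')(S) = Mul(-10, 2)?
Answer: 17035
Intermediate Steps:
Function('K')(S) = -20
Add(v, Function('K')(57)) = Add(17055, -20) = 17035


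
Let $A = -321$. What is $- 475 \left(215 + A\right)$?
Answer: $50350$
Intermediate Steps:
$- 475 \left(215 + A\right) = - 475 \left(215 - 321\right) = \left(-475\right) \left(-106\right) = 50350$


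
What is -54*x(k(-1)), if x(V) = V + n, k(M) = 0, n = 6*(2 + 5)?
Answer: -2268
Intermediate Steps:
n = 42 (n = 6*7 = 42)
x(V) = 42 + V (x(V) = V + 42 = 42 + V)
-54*x(k(-1)) = -54*(42 + 0) = -54*42 = -2268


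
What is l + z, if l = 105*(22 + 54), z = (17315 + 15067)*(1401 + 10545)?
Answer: 386843352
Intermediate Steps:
z = 386835372 (z = 32382*11946 = 386835372)
l = 7980 (l = 105*76 = 7980)
l + z = 7980 + 386835372 = 386843352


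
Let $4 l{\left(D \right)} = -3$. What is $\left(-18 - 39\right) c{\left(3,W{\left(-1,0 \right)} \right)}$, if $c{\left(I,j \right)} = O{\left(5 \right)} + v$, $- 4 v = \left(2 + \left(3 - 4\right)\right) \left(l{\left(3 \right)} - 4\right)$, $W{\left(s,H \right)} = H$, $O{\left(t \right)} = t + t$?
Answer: $- \frac{10203}{16} \approx -637.69$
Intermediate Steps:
$O{\left(t \right)} = 2 t$
$l{\left(D \right)} = - \frac{3}{4}$ ($l{\left(D \right)} = \frac{1}{4} \left(-3\right) = - \frac{3}{4}$)
$v = \frac{19}{16}$ ($v = - \frac{\left(2 + \left(3 - 4\right)\right) \left(- \frac{3}{4} - 4\right)}{4} = - \frac{\left(2 - 1\right) \left(- \frac{19}{4}\right)}{4} = - \frac{1 \left(- \frac{19}{4}\right)}{4} = \left(- \frac{1}{4}\right) \left(- \frac{19}{4}\right) = \frac{19}{16} \approx 1.1875$)
$c{\left(I,j \right)} = \frac{179}{16}$ ($c{\left(I,j \right)} = 2 \cdot 5 + \frac{19}{16} = 10 + \frac{19}{16} = \frac{179}{16}$)
$\left(-18 - 39\right) c{\left(3,W{\left(-1,0 \right)} \right)} = \left(-18 - 39\right) \frac{179}{16} = \left(-57\right) \frac{179}{16} = - \frac{10203}{16}$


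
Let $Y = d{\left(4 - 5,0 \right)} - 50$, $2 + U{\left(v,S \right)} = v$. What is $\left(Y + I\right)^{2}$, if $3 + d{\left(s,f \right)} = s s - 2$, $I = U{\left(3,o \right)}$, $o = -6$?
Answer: $2809$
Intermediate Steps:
$U{\left(v,S \right)} = -2 + v$
$I = 1$ ($I = -2 + 3 = 1$)
$d{\left(s,f \right)} = -5 + s^{2}$ ($d{\left(s,f \right)} = -3 + \left(s s - 2\right) = -3 + \left(s^{2} - 2\right) = -3 + \left(-2 + s^{2}\right) = -5 + s^{2}$)
$Y = -54$ ($Y = \left(-5 + \left(4 - 5\right)^{2}\right) - 50 = \left(-5 + \left(-1\right)^{2}\right) - 50 = \left(-5 + 1\right) - 50 = -4 - 50 = -54$)
$\left(Y + I\right)^{2} = \left(-54 + 1\right)^{2} = \left(-53\right)^{2} = 2809$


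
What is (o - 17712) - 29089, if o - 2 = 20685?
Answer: -26114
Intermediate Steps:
o = 20687 (o = 2 + 20685 = 20687)
(o - 17712) - 29089 = (20687 - 17712) - 29089 = 2975 - 29089 = -26114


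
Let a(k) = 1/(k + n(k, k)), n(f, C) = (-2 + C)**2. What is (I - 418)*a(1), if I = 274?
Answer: -72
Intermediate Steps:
a(k) = 1/(k + (-2 + k)**2)
(I - 418)*a(1) = (274 - 418)/(1 + (-2 + 1)**2) = -144/(1 + (-1)**2) = -144/(1 + 1) = -144/2 = -144*1/2 = -72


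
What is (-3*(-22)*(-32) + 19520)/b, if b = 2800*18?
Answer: 544/1575 ≈ 0.34540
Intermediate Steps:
b = 50400
(-3*(-22)*(-32) + 19520)/b = (-3*(-22)*(-32) + 19520)/50400 = (66*(-32) + 19520)*(1/50400) = (-2112 + 19520)*(1/50400) = 17408*(1/50400) = 544/1575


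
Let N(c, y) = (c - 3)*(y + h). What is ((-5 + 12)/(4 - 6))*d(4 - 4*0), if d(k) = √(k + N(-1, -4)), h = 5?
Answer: 0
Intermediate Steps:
N(c, y) = (-3 + c)*(5 + y) (N(c, y) = (c - 3)*(y + 5) = (-3 + c)*(5 + y))
d(k) = √(-4 + k) (d(k) = √(k + (-15 - 3*(-4) + 5*(-1) - 1*(-4))) = √(k + (-15 + 12 - 5 + 4)) = √(k - 4) = √(-4 + k))
((-5 + 12)/(4 - 6))*d(4 - 4*0) = ((-5 + 12)/(4 - 6))*√(-4 + (4 - 4*0)) = (7/(-2))*√(-4 + (4 + 0)) = (7*(-½))*√(-4 + 4) = -7*√0/2 = -7/2*0 = 0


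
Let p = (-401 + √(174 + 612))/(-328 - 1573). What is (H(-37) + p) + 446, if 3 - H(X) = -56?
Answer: 960406/1901 - √786/1901 ≈ 505.20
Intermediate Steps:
H(X) = 59 (H(X) = 3 - 1*(-56) = 3 + 56 = 59)
p = 401/1901 - √786/1901 (p = (-401 + √786)/(-1901) = (-401 + √786)*(-1/1901) = 401/1901 - √786/1901 ≈ 0.19619)
(H(-37) + p) + 446 = (59 + (401/1901 - √786/1901)) + 446 = (112560/1901 - √786/1901) + 446 = 960406/1901 - √786/1901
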